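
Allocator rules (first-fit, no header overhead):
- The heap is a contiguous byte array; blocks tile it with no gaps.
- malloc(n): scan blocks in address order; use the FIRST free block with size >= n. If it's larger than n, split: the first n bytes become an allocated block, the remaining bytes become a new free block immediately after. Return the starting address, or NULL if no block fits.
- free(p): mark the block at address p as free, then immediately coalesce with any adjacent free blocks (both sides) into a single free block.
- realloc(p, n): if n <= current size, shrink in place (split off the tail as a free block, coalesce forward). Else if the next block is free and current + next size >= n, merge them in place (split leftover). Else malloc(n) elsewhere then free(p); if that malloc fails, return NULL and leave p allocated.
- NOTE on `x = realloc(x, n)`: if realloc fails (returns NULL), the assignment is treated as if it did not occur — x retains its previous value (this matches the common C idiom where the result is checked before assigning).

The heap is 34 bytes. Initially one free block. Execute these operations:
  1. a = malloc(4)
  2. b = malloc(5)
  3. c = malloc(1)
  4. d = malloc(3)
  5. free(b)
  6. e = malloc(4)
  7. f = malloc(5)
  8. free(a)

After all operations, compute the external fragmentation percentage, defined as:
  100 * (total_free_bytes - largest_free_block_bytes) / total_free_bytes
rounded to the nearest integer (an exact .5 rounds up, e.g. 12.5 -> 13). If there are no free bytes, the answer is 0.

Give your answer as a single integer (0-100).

Answer: 24

Derivation:
Op 1: a = malloc(4) -> a = 0; heap: [0-3 ALLOC][4-33 FREE]
Op 2: b = malloc(5) -> b = 4; heap: [0-3 ALLOC][4-8 ALLOC][9-33 FREE]
Op 3: c = malloc(1) -> c = 9; heap: [0-3 ALLOC][4-8 ALLOC][9-9 ALLOC][10-33 FREE]
Op 4: d = malloc(3) -> d = 10; heap: [0-3 ALLOC][4-8 ALLOC][9-9 ALLOC][10-12 ALLOC][13-33 FREE]
Op 5: free(b) -> (freed b); heap: [0-3 ALLOC][4-8 FREE][9-9 ALLOC][10-12 ALLOC][13-33 FREE]
Op 6: e = malloc(4) -> e = 4; heap: [0-3 ALLOC][4-7 ALLOC][8-8 FREE][9-9 ALLOC][10-12 ALLOC][13-33 FREE]
Op 7: f = malloc(5) -> f = 13; heap: [0-3 ALLOC][4-7 ALLOC][8-8 FREE][9-9 ALLOC][10-12 ALLOC][13-17 ALLOC][18-33 FREE]
Op 8: free(a) -> (freed a); heap: [0-3 FREE][4-7 ALLOC][8-8 FREE][9-9 ALLOC][10-12 ALLOC][13-17 ALLOC][18-33 FREE]
Free blocks: [4 1 16] total_free=21 largest=16 -> 100*(21-16)/21 = 500/21 ≈ 23.810 -> rounds to 24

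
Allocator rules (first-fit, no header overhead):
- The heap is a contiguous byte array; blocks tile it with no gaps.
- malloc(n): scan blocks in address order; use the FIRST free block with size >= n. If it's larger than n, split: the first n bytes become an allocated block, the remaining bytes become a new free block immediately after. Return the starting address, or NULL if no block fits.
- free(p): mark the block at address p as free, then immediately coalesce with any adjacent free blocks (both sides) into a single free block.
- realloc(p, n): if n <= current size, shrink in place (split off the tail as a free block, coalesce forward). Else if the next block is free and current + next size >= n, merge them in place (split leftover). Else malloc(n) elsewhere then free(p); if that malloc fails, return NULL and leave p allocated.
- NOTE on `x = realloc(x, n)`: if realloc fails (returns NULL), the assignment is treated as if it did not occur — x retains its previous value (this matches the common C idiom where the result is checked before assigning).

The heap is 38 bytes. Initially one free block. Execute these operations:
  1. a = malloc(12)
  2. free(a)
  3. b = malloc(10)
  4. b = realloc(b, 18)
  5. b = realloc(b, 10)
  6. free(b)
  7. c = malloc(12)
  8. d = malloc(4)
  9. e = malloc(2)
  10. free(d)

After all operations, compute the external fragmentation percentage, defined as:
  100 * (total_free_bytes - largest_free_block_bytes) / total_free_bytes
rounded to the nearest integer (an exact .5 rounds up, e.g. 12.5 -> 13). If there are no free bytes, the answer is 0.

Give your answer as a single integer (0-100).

Answer: 17

Derivation:
Op 1: a = malloc(12) -> a = 0; heap: [0-11 ALLOC][12-37 FREE]
Op 2: free(a) -> (freed a); heap: [0-37 FREE]
Op 3: b = malloc(10) -> b = 0; heap: [0-9 ALLOC][10-37 FREE]
Op 4: b = realloc(b, 18) -> b = 0; heap: [0-17 ALLOC][18-37 FREE]
Op 5: b = realloc(b, 10) -> b = 0; heap: [0-9 ALLOC][10-37 FREE]
Op 6: free(b) -> (freed b); heap: [0-37 FREE]
Op 7: c = malloc(12) -> c = 0; heap: [0-11 ALLOC][12-37 FREE]
Op 8: d = malloc(4) -> d = 12; heap: [0-11 ALLOC][12-15 ALLOC][16-37 FREE]
Op 9: e = malloc(2) -> e = 16; heap: [0-11 ALLOC][12-15 ALLOC][16-17 ALLOC][18-37 FREE]
Op 10: free(d) -> (freed d); heap: [0-11 ALLOC][12-15 FREE][16-17 ALLOC][18-37 FREE]
Free blocks: [4 20] total_free=24 largest=20 -> 100*(24-20)/24 = 400/24 ≈ 16.667 -> rounds to 17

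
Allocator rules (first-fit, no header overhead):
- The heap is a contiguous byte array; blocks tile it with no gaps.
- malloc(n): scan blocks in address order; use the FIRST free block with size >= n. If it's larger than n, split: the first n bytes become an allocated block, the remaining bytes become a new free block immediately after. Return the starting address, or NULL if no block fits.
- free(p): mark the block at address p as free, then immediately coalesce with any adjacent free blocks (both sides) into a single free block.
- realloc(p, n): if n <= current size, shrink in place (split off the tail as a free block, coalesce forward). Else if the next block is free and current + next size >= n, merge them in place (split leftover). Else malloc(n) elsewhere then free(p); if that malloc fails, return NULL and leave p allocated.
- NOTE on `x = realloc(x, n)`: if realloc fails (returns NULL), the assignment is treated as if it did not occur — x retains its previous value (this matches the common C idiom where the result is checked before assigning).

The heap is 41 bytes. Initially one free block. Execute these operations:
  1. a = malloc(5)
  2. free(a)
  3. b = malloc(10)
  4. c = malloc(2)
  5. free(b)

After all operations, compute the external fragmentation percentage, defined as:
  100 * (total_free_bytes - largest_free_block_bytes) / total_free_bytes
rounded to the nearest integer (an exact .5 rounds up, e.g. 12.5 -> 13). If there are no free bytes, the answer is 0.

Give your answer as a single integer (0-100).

Answer: 26

Derivation:
Op 1: a = malloc(5) -> a = 0; heap: [0-4 ALLOC][5-40 FREE]
Op 2: free(a) -> (freed a); heap: [0-40 FREE]
Op 3: b = malloc(10) -> b = 0; heap: [0-9 ALLOC][10-40 FREE]
Op 4: c = malloc(2) -> c = 10; heap: [0-9 ALLOC][10-11 ALLOC][12-40 FREE]
Op 5: free(b) -> (freed b); heap: [0-9 FREE][10-11 ALLOC][12-40 FREE]
Free blocks: [10 29] total_free=39 largest=29 -> 100*(39-29)/39 = 1000/39 ≈ 25.641 -> rounds to 26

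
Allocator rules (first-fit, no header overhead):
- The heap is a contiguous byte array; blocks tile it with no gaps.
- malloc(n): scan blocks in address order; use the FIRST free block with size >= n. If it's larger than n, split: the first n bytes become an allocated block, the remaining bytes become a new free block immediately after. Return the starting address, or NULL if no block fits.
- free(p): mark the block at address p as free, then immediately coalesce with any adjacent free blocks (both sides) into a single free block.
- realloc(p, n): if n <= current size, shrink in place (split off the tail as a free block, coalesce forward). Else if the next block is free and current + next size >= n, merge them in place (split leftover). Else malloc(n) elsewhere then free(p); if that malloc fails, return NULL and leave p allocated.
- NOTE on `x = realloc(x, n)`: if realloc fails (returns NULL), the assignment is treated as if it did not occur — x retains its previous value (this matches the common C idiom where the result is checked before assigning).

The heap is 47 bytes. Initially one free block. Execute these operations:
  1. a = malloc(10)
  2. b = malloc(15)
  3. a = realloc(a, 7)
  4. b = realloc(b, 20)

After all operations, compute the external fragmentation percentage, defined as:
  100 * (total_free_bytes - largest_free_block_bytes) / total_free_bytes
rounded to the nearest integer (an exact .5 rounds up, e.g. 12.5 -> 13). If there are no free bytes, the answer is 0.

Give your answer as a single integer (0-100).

Answer: 15

Derivation:
Op 1: a = malloc(10) -> a = 0; heap: [0-9 ALLOC][10-46 FREE]
Op 2: b = malloc(15) -> b = 10; heap: [0-9 ALLOC][10-24 ALLOC][25-46 FREE]
Op 3: a = realloc(a, 7) -> a = 0; heap: [0-6 ALLOC][7-9 FREE][10-24 ALLOC][25-46 FREE]
Op 4: b = realloc(b, 20) -> b = 10; heap: [0-6 ALLOC][7-9 FREE][10-29 ALLOC][30-46 FREE]
Free blocks: [3 17] total_free=20 largest=17 -> 100*(20-17)/20 = 300/20 = 15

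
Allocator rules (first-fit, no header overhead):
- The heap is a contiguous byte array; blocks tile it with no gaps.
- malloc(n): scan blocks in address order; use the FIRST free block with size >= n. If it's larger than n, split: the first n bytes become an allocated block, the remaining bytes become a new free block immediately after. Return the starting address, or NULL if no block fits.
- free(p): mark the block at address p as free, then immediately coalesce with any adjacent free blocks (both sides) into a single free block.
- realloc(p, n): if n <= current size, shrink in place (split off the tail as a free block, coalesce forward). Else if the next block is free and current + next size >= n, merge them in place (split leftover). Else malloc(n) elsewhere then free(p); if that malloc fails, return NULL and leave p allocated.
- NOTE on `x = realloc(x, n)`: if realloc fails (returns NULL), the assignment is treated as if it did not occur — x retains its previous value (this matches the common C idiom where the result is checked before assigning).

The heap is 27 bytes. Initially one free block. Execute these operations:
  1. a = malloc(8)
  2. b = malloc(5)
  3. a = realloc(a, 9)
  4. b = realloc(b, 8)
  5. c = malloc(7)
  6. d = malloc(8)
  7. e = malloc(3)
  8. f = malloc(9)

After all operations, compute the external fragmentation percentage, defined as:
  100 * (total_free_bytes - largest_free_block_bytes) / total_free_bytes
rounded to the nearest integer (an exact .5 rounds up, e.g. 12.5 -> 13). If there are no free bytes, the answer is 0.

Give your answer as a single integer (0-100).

Answer: 29

Derivation:
Op 1: a = malloc(8) -> a = 0; heap: [0-7 ALLOC][8-26 FREE]
Op 2: b = malloc(5) -> b = 8; heap: [0-7 ALLOC][8-12 ALLOC][13-26 FREE]
Op 3: a = realloc(a, 9) -> a = 13; heap: [0-7 FREE][8-12 ALLOC][13-21 ALLOC][22-26 FREE]
Op 4: b = realloc(b, 8) -> b = 0; heap: [0-7 ALLOC][8-12 FREE][13-21 ALLOC][22-26 FREE]
Op 5: c = malloc(7) -> c = NULL; heap: [0-7 ALLOC][8-12 FREE][13-21 ALLOC][22-26 FREE]
Op 6: d = malloc(8) -> d = NULL; heap: [0-7 ALLOC][8-12 FREE][13-21 ALLOC][22-26 FREE]
Op 7: e = malloc(3) -> e = 8; heap: [0-7 ALLOC][8-10 ALLOC][11-12 FREE][13-21 ALLOC][22-26 FREE]
Op 8: f = malloc(9) -> f = NULL; heap: [0-7 ALLOC][8-10 ALLOC][11-12 FREE][13-21 ALLOC][22-26 FREE]
Free blocks: [2 5] total_free=7 largest=5 -> 100*(7-5)/7 = 200/7 ≈ 28.571 -> rounds to 29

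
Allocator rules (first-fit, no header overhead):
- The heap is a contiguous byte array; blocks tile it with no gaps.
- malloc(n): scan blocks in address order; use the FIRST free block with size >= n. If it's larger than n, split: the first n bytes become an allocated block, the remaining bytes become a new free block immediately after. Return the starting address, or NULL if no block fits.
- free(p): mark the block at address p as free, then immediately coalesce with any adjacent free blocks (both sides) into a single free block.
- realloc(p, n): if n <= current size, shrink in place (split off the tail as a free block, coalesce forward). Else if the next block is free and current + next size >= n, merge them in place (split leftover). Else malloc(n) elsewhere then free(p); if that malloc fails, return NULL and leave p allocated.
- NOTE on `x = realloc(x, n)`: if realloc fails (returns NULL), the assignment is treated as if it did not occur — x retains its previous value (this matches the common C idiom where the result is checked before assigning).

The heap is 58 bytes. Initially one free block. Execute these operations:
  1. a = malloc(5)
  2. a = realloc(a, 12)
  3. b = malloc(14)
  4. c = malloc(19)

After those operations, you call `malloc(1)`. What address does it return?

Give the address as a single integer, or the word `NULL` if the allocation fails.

Op 1: a = malloc(5) -> a = 0; heap: [0-4 ALLOC][5-57 FREE]
Op 2: a = realloc(a, 12) -> a = 0; heap: [0-11 ALLOC][12-57 FREE]
Op 3: b = malloc(14) -> b = 12; heap: [0-11 ALLOC][12-25 ALLOC][26-57 FREE]
Op 4: c = malloc(19) -> c = 26; heap: [0-11 ALLOC][12-25 ALLOC][26-44 ALLOC][45-57 FREE]
malloc(1): first-fit scan over [0-11 ALLOC][12-25 ALLOC][26-44 ALLOC][45-57 FREE] -> 45

Answer: 45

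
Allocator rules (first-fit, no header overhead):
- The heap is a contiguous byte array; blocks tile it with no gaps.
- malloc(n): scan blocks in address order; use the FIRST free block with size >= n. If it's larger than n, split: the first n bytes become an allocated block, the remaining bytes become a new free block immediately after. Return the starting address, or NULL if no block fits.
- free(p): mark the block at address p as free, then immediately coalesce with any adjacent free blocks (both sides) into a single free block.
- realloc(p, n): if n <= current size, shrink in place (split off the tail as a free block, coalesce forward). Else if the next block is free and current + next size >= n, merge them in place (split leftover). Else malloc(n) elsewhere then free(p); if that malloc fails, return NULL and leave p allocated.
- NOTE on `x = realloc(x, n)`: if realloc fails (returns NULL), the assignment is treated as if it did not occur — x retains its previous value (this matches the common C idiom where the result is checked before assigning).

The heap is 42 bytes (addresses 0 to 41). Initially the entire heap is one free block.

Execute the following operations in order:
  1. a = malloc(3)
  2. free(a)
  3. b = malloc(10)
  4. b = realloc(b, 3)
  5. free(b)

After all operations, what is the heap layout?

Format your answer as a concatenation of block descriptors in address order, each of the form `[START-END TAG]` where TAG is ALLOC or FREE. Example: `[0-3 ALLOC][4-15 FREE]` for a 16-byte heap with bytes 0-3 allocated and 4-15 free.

Answer: [0-41 FREE]

Derivation:
Op 1: a = malloc(3) -> a = 0; heap: [0-2 ALLOC][3-41 FREE]
Op 2: free(a) -> (freed a); heap: [0-41 FREE]
Op 3: b = malloc(10) -> b = 0; heap: [0-9 ALLOC][10-41 FREE]
Op 4: b = realloc(b, 3) -> b = 0; heap: [0-2 ALLOC][3-41 FREE]
Op 5: free(b) -> (freed b); heap: [0-41 FREE]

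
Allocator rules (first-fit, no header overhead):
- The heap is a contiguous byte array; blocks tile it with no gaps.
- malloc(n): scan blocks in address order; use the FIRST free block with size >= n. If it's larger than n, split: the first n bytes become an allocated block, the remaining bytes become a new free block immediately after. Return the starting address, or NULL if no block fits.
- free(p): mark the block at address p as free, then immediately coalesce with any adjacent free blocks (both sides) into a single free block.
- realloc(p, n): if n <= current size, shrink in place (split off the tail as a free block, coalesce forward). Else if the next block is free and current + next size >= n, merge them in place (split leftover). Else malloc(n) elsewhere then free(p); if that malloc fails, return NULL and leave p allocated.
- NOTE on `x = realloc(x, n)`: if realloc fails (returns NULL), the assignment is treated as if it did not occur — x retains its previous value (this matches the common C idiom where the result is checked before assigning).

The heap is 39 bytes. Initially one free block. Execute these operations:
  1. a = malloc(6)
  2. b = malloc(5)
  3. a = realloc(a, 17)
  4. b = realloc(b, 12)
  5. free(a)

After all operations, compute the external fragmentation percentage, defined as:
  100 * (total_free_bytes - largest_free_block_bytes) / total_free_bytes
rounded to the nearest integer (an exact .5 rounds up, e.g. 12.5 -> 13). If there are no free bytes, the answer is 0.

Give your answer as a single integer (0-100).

Op 1: a = malloc(6) -> a = 0; heap: [0-5 ALLOC][6-38 FREE]
Op 2: b = malloc(5) -> b = 6; heap: [0-5 ALLOC][6-10 ALLOC][11-38 FREE]
Op 3: a = realloc(a, 17) -> a = 11; heap: [0-5 FREE][6-10 ALLOC][11-27 ALLOC][28-38 FREE]
Op 4: b = realloc(b, 12) -> NULL (b unchanged); heap: [0-5 FREE][6-10 ALLOC][11-27 ALLOC][28-38 FREE]
Op 5: free(a) -> (freed a); heap: [0-5 FREE][6-10 ALLOC][11-38 FREE]
Free blocks: [6 28] total_free=34 largest=28 -> 100*(34-28)/34 = 600/34 ≈ 17.647 -> rounds to 18

Answer: 18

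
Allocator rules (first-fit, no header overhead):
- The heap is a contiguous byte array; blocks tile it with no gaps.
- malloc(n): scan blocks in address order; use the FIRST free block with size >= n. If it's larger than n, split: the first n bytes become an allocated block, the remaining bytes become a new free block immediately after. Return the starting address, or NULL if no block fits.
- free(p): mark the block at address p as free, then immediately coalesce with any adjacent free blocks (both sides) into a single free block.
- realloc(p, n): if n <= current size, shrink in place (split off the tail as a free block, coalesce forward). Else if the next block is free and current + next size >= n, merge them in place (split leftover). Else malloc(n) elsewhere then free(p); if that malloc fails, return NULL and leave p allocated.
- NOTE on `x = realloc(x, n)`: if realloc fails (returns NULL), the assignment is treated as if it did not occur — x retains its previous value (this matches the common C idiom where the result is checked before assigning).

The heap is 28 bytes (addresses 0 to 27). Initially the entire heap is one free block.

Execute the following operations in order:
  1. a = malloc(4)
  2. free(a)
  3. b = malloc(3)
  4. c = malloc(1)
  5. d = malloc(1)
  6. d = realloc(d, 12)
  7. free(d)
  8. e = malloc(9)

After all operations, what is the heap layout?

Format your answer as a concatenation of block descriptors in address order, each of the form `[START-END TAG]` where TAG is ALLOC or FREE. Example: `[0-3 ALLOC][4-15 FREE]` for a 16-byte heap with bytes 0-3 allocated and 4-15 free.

Op 1: a = malloc(4) -> a = 0; heap: [0-3 ALLOC][4-27 FREE]
Op 2: free(a) -> (freed a); heap: [0-27 FREE]
Op 3: b = malloc(3) -> b = 0; heap: [0-2 ALLOC][3-27 FREE]
Op 4: c = malloc(1) -> c = 3; heap: [0-2 ALLOC][3-3 ALLOC][4-27 FREE]
Op 5: d = malloc(1) -> d = 4; heap: [0-2 ALLOC][3-3 ALLOC][4-4 ALLOC][5-27 FREE]
Op 6: d = realloc(d, 12) -> d = 4; heap: [0-2 ALLOC][3-3 ALLOC][4-15 ALLOC][16-27 FREE]
Op 7: free(d) -> (freed d); heap: [0-2 ALLOC][3-3 ALLOC][4-27 FREE]
Op 8: e = malloc(9) -> e = 4; heap: [0-2 ALLOC][3-3 ALLOC][4-12 ALLOC][13-27 FREE]

Answer: [0-2 ALLOC][3-3 ALLOC][4-12 ALLOC][13-27 FREE]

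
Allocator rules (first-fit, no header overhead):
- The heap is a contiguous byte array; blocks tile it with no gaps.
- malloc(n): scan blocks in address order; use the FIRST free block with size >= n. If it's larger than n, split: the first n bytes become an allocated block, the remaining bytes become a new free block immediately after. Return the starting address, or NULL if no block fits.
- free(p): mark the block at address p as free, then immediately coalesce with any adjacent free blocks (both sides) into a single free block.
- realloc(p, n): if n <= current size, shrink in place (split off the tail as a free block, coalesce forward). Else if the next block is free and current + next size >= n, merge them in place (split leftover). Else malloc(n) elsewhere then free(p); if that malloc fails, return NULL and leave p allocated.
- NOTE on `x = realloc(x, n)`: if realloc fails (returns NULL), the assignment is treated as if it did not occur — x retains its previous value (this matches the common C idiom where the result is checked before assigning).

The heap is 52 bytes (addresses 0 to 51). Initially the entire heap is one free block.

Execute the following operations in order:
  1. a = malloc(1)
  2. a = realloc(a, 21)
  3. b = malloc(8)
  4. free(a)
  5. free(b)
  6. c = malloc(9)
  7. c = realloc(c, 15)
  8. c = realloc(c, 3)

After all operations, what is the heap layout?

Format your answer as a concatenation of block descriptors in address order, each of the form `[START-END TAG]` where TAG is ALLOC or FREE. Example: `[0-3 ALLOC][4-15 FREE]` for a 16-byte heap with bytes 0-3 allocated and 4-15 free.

Answer: [0-2 ALLOC][3-51 FREE]

Derivation:
Op 1: a = malloc(1) -> a = 0; heap: [0-0 ALLOC][1-51 FREE]
Op 2: a = realloc(a, 21) -> a = 0; heap: [0-20 ALLOC][21-51 FREE]
Op 3: b = malloc(8) -> b = 21; heap: [0-20 ALLOC][21-28 ALLOC][29-51 FREE]
Op 4: free(a) -> (freed a); heap: [0-20 FREE][21-28 ALLOC][29-51 FREE]
Op 5: free(b) -> (freed b); heap: [0-51 FREE]
Op 6: c = malloc(9) -> c = 0; heap: [0-8 ALLOC][9-51 FREE]
Op 7: c = realloc(c, 15) -> c = 0; heap: [0-14 ALLOC][15-51 FREE]
Op 8: c = realloc(c, 3) -> c = 0; heap: [0-2 ALLOC][3-51 FREE]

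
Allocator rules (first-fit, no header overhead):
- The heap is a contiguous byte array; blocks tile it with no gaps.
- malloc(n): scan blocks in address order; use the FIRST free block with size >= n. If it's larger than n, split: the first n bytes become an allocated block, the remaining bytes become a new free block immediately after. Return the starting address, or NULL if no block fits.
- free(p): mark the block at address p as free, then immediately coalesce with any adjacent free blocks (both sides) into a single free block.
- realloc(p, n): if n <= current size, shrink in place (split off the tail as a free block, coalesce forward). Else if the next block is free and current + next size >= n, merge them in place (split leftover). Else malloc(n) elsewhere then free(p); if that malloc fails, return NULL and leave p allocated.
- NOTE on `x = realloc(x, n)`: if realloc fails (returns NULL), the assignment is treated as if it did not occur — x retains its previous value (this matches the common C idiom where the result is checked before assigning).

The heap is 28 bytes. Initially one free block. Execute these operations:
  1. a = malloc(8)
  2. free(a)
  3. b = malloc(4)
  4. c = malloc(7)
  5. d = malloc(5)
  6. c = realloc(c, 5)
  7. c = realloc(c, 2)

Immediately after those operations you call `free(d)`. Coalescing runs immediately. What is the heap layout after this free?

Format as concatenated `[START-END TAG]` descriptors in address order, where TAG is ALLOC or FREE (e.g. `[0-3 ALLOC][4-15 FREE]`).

Op 1: a = malloc(8) -> a = 0; heap: [0-7 ALLOC][8-27 FREE]
Op 2: free(a) -> (freed a); heap: [0-27 FREE]
Op 3: b = malloc(4) -> b = 0; heap: [0-3 ALLOC][4-27 FREE]
Op 4: c = malloc(7) -> c = 4; heap: [0-3 ALLOC][4-10 ALLOC][11-27 FREE]
Op 5: d = malloc(5) -> d = 11; heap: [0-3 ALLOC][4-10 ALLOC][11-15 ALLOC][16-27 FREE]
Op 6: c = realloc(c, 5) -> c = 4; heap: [0-3 ALLOC][4-8 ALLOC][9-10 FREE][11-15 ALLOC][16-27 FREE]
Op 7: c = realloc(c, 2) -> c = 4; heap: [0-3 ALLOC][4-5 ALLOC][6-10 FREE][11-15 ALLOC][16-27 FREE]
free(d): d = 11 -> block [11-15 ALLOC]; mark free, coalesce with adjacent free neighbors -> [0-3 ALLOC][4-5 ALLOC][6-27 FREE]

Answer: [0-3 ALLOC][4-5 ALLOC][6-27 FREE]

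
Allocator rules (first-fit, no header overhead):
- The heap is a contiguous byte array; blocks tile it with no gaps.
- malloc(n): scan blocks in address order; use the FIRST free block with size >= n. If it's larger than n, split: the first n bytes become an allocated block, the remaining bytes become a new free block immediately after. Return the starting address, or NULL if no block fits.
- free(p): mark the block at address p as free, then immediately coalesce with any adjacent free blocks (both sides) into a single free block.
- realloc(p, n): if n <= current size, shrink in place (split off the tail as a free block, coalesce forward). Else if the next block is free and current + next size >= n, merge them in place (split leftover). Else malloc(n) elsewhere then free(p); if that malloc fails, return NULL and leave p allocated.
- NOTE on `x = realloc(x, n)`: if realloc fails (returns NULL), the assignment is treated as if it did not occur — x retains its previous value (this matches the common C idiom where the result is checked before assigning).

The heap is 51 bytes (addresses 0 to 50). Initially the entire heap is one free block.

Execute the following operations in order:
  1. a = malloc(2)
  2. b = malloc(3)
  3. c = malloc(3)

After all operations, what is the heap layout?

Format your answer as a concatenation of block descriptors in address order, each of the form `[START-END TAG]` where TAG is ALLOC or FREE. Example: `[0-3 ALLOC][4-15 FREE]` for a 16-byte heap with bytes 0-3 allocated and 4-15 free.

Answer: [0-1 ALLOC][2-4 ALLOC][5-7 ALLOC][8-50 FREE]

Derivation:
Op 1: a = malloc(2) -> a = 0; heap: [0-1 ALLOC][2-50 FREE]
Op 2: b = malloc(3) -> b = 2; heap: [0-1 ALLOC][2-4 ALLOC][5-50 FREE]
Op 3: c = malloc(3) -> c = 5; heap: [0-1 ALLOC][2-4 ALLOC][5-7 ALLOC][8-50 FREE]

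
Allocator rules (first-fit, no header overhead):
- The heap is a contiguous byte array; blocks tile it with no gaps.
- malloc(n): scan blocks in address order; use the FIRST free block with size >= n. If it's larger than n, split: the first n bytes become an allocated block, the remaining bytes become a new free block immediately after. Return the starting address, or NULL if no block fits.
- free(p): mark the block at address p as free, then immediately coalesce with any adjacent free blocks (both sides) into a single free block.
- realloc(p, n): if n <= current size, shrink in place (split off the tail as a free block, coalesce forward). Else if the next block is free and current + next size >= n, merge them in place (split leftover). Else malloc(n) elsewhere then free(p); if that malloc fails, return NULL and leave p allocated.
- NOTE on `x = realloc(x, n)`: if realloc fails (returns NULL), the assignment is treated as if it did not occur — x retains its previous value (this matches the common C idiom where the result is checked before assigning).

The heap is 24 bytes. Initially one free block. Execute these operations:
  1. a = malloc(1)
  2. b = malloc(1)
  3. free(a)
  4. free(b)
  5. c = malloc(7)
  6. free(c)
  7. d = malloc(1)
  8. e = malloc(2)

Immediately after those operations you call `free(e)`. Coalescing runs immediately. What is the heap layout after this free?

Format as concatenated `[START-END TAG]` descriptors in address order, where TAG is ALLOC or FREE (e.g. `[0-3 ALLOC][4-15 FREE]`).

Answer: [0-0 ALLOC][1-23 FREE]

Derivation:
Op 1: a = malloc(1) -> a = 0; heap: [0-0 ALLOC][1-23 FREE]
Op 2: b = malloc(1) -> b = 1; heap: [0-0 ALLOC][1-1 ALLOC][2-23 FREE]
Op 3: free(a) -> (freed a); heap: [0-0 FREE][1-1 ALLOC][2-23 FREE]
Op 4: free(b) -> (freed b); heap: [0-23 FREE]
Op 5: c = malloc(7) -> c = 0; heap: [0-6 ALLOC][7-23 FREE]
Op 6: free(c) -> (freed c); heap: [0-23 FREE]
Op 7: d = malloc(1) -> d = 0; heap: [0-0 ALLOC][1-23 FREE]
Op 8: e = malloc(2) -> e = 1; heap: [0-0 ALLOC][1-2 ALLOC][3-23 FREE]
free(e): e = 1 -> block [1-2 ALLOC]; mark free, coalesce with adjacent free neighbors -> [0-0 ALLOC][1-23 FREE]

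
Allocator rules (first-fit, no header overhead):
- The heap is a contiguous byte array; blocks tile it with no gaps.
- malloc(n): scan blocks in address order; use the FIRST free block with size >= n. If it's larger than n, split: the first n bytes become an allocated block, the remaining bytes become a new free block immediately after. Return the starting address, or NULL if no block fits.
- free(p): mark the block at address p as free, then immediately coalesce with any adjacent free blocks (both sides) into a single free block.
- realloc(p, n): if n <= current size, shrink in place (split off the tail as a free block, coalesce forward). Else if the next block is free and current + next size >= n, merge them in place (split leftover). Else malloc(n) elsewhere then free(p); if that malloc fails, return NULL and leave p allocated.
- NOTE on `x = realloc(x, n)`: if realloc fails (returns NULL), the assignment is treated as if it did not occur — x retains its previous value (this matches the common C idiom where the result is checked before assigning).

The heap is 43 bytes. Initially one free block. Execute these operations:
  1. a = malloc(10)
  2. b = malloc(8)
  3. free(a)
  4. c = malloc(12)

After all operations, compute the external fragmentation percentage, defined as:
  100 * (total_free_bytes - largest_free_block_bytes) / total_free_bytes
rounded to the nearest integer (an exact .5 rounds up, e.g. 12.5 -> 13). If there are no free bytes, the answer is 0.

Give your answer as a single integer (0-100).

Op 1: a = malloc(10) -> a = 0; heap: [0-9 ALLOC][10-42 FREE]
Op 2: b = malloc(8) -> b = 10; heap: [0-9 ALLOC][10-17 ALLOC][18-42 FREE]
Op 3: free(a) -> (freed a); heap: [0-9 FREE][10-17 ALLOC][18-42 FREE]
Op 4: c = malloc(12) -> c = 18; heap: [0-9 FREE][10-17 ALLOC][18-29 ALLOC][30-42 FREE]
Free blocks: [10 13] total_free=23 largest=13 -> 100*(23-13)/23 = 1000/23 ≈ 43.478 -> rounds to 43

Answer: 43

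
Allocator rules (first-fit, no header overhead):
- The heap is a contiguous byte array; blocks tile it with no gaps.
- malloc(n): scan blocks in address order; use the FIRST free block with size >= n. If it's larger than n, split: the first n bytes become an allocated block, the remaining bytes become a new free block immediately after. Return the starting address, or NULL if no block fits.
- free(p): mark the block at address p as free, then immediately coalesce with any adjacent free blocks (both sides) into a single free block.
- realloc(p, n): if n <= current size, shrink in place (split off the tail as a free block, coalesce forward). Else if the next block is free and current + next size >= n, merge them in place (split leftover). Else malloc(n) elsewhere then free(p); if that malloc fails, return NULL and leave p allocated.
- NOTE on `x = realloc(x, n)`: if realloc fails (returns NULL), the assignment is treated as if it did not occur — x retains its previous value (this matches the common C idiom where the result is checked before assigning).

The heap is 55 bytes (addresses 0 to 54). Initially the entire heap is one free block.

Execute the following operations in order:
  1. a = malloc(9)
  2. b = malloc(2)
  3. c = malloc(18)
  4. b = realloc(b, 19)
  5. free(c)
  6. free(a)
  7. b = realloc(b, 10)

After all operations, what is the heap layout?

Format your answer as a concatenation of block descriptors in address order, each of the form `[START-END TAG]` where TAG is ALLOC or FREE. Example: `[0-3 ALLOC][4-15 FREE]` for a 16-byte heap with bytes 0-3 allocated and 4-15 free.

Answer: [0-28 FREE][29-38 ALLOC][39-54 FREE]

Derivation:
Op 1: a = malloc(9) -> a = 0; heap: [0-8 ALLOC][9-54 FREE]
Op 2: b = malloc(2) -> b = 9; heap: [0-8 ALLOC][9-10 ALLOC][11-54 FREE]
Op 3: c = malloc(18) -> c = 11; heap: [0-8 ALLOC][9-10 ALLOC][11-28 ALLOC][29-54 FREE]
Op 4: b = realloc(b, 19) -> b = 29; heap: [0-8 ALLOC][9-10 FREE][11-28 ALLOC][29-47 ALLOC][48-54 FREE]
Op 5: free(c) -> (freed c); heap: [0-8 ALLOC][9-28 FREE][29-47 ALLOC][48-54 FREE]
Op 6: free(a) -> (freed a); heap: [0-28 FREE][29-47 ALLOC][48-54 FREE]
Op 7: b = realloc(b, 10) -> b = 29; heap: [0-28 FREE][29-38 ALLOC][39-54 FREE]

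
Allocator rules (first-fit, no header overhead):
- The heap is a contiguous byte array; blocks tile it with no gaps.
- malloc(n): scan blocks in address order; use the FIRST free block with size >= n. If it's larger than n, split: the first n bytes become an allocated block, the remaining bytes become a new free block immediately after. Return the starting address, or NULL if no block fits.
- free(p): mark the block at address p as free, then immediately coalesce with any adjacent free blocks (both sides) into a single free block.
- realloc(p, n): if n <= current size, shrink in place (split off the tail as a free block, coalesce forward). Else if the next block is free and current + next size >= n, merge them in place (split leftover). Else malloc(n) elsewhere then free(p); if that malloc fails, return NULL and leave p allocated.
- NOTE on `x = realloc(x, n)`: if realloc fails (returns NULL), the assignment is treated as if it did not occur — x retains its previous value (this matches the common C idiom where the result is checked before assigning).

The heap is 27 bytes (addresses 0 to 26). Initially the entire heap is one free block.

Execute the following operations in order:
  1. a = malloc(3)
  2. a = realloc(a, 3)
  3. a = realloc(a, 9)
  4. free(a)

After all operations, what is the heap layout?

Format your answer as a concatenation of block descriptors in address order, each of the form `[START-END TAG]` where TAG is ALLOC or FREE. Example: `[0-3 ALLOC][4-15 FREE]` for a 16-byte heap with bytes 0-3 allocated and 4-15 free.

Op 1: a = malloc(3) -> a = 0; heap: [0-2 ALLOC][3-26 FREE]
Op 2: a = realloc(a, 3) -> a = 0; heap: [0-2 ALLOC][3-26 FREE]
Op 3: a = realloc(a, 9) -> a = 0; heap: [0-8 ALLOC][9-26 FREE]
Op 4: free(a) -> (freed a); heap: [0-26 FREE]

Answer: [0-26 FREE]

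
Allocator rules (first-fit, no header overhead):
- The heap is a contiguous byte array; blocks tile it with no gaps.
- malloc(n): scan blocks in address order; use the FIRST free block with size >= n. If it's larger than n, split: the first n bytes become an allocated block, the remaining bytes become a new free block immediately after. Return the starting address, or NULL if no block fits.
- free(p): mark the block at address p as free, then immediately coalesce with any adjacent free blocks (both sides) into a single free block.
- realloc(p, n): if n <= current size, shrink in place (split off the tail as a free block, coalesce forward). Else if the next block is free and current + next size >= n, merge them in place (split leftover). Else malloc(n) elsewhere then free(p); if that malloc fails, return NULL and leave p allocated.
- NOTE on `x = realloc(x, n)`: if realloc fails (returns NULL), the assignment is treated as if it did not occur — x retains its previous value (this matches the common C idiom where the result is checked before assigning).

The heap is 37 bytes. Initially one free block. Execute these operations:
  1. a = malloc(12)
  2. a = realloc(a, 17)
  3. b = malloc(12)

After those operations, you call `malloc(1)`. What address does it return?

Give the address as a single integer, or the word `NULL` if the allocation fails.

Op 1: a = malloc(12) -> a = 0; heap: [0-11 ALLOC][12-36 FREE]
Op 2: a = realloc(a, 17) -> a = 0; heap: [0-16 ALLOC][17-36 FREE]
Op 3: b = malloc(12) -> b = 17; heap: [0-16 ALLOC][17-28 ALLOC][29-36 FREE]
malloc(1): first-fit scan over [0-16 ALLOC][17-28 ALLOC][29-36 FREE] -> 29

Answer: 29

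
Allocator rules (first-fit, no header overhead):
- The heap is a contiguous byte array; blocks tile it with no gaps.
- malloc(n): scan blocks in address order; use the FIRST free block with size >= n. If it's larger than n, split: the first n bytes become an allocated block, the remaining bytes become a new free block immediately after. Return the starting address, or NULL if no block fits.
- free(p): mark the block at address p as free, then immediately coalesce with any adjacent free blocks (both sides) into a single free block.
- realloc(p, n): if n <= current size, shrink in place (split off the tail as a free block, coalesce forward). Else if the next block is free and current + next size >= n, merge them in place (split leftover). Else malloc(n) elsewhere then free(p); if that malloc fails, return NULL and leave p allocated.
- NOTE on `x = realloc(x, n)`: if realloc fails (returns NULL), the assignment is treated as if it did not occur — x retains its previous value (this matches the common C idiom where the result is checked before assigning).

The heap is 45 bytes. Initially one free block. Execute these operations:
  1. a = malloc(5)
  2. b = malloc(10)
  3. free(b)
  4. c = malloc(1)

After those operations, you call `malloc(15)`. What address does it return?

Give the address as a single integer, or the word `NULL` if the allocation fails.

Op 1: a = malloc(5) -> a = 0; heap: [0-4 ALLOC][5-44 FREE]
Op 2: b = malloc(10) -> b = 5; heap: [0-4 ALLOC][5-14 ALLOC][15-44 FREE]
Op 3: free(b) -> (freed b); heap: [0-4 ALLOC][5-44 FREE]
Op 4: c = malloc(1) -> c = 5; heap: [0-4 ALLOC][5-5 ALLOC][6-44 FREE]
malloc(15): first-fit scan over [0-4 ALLOC][5-5 ALLOC][6-44 FREE] -> 6

Answer: 6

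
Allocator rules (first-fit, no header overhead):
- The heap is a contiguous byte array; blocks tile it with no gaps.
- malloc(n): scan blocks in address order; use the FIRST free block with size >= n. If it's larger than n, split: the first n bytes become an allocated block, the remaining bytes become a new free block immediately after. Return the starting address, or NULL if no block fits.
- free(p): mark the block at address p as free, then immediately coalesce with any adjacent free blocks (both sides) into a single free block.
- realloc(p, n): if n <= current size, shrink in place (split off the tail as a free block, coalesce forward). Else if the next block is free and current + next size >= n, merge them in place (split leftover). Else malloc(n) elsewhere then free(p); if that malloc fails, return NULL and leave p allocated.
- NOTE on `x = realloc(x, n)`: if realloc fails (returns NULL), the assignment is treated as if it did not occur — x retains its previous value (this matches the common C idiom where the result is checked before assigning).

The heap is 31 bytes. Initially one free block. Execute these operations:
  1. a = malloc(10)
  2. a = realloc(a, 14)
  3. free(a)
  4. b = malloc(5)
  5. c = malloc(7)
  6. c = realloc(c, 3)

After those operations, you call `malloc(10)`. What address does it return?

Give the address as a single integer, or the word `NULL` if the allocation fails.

Op 1: a = malloc(10) -> a = 0; heap: [0-9 ALLOC][10-30 FREE]
Op 2: a = realloc(a, 14) -> a = 0; heap: [0-13 ALLOC][14-30 FREE]
Op 3: free(a) -> (freed a); heap: [0-30 FREE]
Op 4: b = malloc(5) -> b = 0; heap: [0-4 ALLOC][5-30 FREE]
Op 5: c = malloc(7) -> c = 5; heap: [0-4 ALLOC][5-11 ALLOC][12-30 FREE]
Op 6: c = realloc(c, 3) -> c = 5; heap: [0-4 ALLOC][5-7 ALLOC][8-30 FREE]
malloc(10): first-fit scan over [0-4 ALLOC][5-7 ALLOC][8-30 FREE] -> 8

Answer: 8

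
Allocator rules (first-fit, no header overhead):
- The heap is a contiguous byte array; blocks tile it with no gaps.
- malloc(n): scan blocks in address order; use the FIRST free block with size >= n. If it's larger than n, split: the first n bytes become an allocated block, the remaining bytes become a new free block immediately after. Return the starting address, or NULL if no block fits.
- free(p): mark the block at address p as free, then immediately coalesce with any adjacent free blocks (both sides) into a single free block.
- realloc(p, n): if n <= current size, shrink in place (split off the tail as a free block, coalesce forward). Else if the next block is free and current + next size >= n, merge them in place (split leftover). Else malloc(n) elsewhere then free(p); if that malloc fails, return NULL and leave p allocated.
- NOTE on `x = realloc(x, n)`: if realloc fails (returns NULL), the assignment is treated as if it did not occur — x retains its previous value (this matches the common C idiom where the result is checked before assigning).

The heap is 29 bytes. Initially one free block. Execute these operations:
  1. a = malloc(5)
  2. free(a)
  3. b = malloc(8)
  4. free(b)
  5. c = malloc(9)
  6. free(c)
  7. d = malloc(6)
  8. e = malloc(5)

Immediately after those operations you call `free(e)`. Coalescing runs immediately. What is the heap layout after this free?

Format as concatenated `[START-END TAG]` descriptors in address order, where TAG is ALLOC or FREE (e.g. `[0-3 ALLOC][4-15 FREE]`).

Op 1: a = malloc(5) -> a = 0; heap: [0-4 ALLOC][5-28 FREE]
Op 2: free(a) -> (freed a); heap: [0-28 FREE]
Op 3: b = malloc(8) -> b = 0; heap: [0-7 ALLOC][8-28 FREE]
Op 4: free(b) -> (freed b); heap: [0-28 FREE]
Op 5: c = malloc(9) -> c = 0; heap: [0-8 ALLOC][9-28 FREE]
Op 6: free(c) -> (freed c); heap: [0-28 FREE]
Op 7: d = malloc(6) -> d = 0; heap: [0-5 ALLOC][6-28 FREE]
Op 8: e = malloc(5) -> e = 6; heap: [0-5 ALLOC][6-10 ALLOC][11-28 FREE]
free(e): e = 6 -> block [6-10 ALLOC]; mark free, coalesce with adjacent free neighbors -> [0-5 ALLOC][6-28 FREE]

Answer: [0-5 ALLOC][6-28 FREE]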